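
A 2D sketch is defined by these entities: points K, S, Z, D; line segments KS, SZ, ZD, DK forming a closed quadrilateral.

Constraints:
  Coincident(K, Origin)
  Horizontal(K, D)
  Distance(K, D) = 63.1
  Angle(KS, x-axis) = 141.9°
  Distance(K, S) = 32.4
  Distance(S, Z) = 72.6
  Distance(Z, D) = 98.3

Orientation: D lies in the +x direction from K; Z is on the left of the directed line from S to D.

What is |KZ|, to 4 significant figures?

83.70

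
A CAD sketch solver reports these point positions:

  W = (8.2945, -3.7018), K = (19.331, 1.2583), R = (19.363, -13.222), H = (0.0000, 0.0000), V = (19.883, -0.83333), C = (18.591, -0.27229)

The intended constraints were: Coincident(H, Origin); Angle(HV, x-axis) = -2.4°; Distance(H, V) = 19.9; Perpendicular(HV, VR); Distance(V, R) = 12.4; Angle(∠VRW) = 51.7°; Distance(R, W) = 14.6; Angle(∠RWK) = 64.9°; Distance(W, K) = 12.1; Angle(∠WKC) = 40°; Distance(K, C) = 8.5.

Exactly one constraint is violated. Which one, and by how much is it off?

Distance(K, C) = 8.5 — off by 6.80.

H = (0.00, 0.00) ✓; HV at -2.400° ✓; |HV| = 19.90 ✓; ∠(HV, VR) = 90.00° ✓; |VR| = 12.40 ✓; ∠VRW = 51.70° ✓; |RW| = 14.60 ✓; ∠RWK = 64.90° ✓; |WK| = 12.10 ✓; ∠WKC = 40.00° ✓; |KC| = 1.700 ✗.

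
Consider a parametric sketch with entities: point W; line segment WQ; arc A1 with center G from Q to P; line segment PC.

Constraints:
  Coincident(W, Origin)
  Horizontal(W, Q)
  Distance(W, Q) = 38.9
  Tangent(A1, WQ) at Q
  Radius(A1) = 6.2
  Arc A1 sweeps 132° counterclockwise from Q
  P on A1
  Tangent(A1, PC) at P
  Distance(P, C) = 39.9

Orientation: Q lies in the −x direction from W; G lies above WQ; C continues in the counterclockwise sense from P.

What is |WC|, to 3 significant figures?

72.9

W is at the origin; WQ is horizontal with |WQ| = 38.9 and Q on the −x side, so Q = (-38.9, 0.00). Tangency of A1 to WQ means the radius GQ is perpendicular to WQ, so G = Q + (0, 6.2) = (-38.9, 6.20). On A1, Q sits at bearing -90° from G; a 132° counterclockwise sweep puts P at bearing 42°, so P = G + 6.2·(cos 42°, sin 42°) = (-34.3, 10.3). A1 meets PC tangentially, so GP is at right angles to PC, so PC runs along (−sin 42°, cos 42°); with |PC| = 39.9, C = (-61.0, 40.0). Then |WC| = |C − W| = 72.9.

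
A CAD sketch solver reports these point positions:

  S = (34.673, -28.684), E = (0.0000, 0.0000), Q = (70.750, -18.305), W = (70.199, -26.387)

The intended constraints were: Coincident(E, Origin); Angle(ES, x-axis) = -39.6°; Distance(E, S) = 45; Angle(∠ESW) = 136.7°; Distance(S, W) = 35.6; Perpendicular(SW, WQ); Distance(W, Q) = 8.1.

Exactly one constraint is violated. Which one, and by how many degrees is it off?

Perpendicular(SW, WQ) — off by 7.60°.

E = (0.00, 0.00) ✓; ES at -39.60° ✓; |ES| = 45.00 ✓; ∠ESW = 136.7° ✓; |SW| = 35.60 ✓; ∠(SW, WQ) = 82.40° ✗; |WQ| = 8.101 ✓.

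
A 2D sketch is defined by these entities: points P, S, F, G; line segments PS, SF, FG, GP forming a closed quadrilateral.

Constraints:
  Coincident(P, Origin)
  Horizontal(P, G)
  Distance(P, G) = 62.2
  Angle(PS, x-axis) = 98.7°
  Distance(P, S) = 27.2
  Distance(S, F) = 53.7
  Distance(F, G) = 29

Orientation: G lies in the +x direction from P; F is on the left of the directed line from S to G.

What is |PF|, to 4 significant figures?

56.04

P is at the origin; P and G share the same y with |PG| = 62.2 and G in +x, so G = (62.2, 0). PS runs at 98.7° with |PS| = 27.2, so S = (-4.114, 26.89). F is determined by |SF| = 53.7 and |FG| = 29.0 together: it lies at the intersection of circle(S, 53.7) and circle(G, 29.0). With |SG| = 71.56, the foot of the radical line on SG is 50.05 from S and the perpendicular offset is √(53.7² − 50.05²) = 19.46. Taking the left-of-SG solution: F = (49.58, 26.11).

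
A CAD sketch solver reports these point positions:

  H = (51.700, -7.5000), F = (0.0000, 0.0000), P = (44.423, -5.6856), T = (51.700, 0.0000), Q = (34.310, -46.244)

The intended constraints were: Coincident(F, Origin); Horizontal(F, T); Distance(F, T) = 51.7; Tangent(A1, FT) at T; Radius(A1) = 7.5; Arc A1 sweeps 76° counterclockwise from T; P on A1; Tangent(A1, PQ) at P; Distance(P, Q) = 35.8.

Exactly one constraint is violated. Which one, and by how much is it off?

Distance(P, Q) = 35.8 — off by 6.00.

F = (0.00, 0.00) ✓; F.y = 0.00, T.y = 0.00 ✓; |FT| = 51.70 ✓; ∠(HT, TF) = 90.00° ✓; |HT| = 7.500 ✓; bearing(H→P) − bearing(H→T) = 76.00° ✓; |HP| = 7.500 ✓; ∠(HP, PQ) = 90.00° ✓; |PQ| = 41.80 ✗.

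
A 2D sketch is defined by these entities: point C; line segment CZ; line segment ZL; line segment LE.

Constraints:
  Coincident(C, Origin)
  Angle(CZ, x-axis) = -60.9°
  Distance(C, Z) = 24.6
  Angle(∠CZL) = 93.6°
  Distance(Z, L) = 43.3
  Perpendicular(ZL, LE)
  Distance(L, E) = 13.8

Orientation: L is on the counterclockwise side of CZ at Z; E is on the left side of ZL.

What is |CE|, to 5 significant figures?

46.115

C is at the origin; CZ runs at -60.9° with length 24.6, so Z = 24.6·(cos -60.9°, sin -60.9°) = (11.964, -21.495). ∠CZL = 93.6°, so ZL runs at -60.9° + (180° − 93.6°) = 25.500° from the x-axis; with |ZL| = 43.3, L = Z + 43.3·(cos 25.500°, sin 25.500°) = (51.046, -2.8537). ZL ⟂ LE; with |LE| = 13.8 on the left of ZL, E = L + 13.8·(-0.43051, 0.90259) = (45.105, 9.6020). Then |CE| = |E − C| = 46.115.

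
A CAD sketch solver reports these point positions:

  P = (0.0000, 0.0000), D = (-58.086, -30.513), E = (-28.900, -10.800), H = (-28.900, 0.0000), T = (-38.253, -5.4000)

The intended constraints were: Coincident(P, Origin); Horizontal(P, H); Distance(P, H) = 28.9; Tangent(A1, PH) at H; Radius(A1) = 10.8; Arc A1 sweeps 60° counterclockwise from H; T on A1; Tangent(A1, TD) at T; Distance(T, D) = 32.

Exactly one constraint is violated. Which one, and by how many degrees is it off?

Tangent(A1, TD) at T — off by 8.30°.

P = (0.00, 0.00) ✓; P.y = 0.00, H.y = 0.00 ✓; |PH| = 28.90 ✓; ∠(EH, HP) = 90.00° ✓; |EH| = 10.80 ✓; bearing(E→T) − bearing(E→H) = 60.00° ✓; |ET| = 10.80 ✓; ∠(ET, TD) = 98.30° ✗; |TD| = 32.00 ✓.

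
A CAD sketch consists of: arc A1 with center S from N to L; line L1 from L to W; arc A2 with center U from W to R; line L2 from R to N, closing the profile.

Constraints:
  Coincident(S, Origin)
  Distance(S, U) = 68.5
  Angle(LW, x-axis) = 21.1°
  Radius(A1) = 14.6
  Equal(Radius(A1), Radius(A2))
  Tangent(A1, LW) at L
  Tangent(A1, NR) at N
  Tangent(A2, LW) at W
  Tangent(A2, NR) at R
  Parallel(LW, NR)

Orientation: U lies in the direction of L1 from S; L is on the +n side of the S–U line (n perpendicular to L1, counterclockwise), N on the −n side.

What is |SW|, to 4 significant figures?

70.04

The slot axis is L1's direction at 21.1°, so u = (cos 21.1°, sin 21.1°) = (0.9330, 0.3600) and n = (−sin 21.1°, cos 21.1°) = (-0.3600, 0.9330). S is at the origin and U lies 68.5 along u from S, so U = 68.5·u = (63.91, 24.66). Tangency of A1 to both parallel lines with radius 14.6 puts L and N at S ± 14.6·n: L = (-5.256, 13.62), N = (5.256, -13.62). Equal radii place W and R the same way about U: W = U + 14.6·n = (58.65, 38.28), R = U − 14.6·n = (69.16, 11.04). Then |SW| = |W − S| = 70.04.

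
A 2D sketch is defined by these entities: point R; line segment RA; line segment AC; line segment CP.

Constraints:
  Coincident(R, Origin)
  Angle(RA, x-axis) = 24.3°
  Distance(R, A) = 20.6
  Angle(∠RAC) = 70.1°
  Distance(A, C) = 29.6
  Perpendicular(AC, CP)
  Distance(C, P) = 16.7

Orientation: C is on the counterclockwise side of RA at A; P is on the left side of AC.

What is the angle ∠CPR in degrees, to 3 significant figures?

96.7°

R is at the origin; RA runs at 24.3° with length 20.6, so A = 20.6·(cos 24.3°, sin 24.3°) = (18.8, 8.48). ∠RAC = 70.1°, so AC runs at 24.3° + (180° − 70.1°) = 134° from the x-axis; with |AC| = 29.6, C = A + 29.6·(cos 134°, sin 134°) = (-1.86, 29.7). AC ⟂ CP; with |CP| = 16.7 on the left of AC, P = C + 16.7·(-0.717, -0.697) = (-13.8, 18.1). Then cos ∠CPR = PC·PR / (|PC||PR|), giving 96.7°.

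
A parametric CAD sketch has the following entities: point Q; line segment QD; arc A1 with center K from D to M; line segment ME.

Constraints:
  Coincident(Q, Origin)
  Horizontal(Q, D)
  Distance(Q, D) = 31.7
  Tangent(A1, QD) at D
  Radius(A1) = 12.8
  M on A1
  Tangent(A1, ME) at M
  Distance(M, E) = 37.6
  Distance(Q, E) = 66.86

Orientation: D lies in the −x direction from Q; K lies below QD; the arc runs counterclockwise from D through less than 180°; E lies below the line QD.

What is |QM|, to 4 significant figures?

46.39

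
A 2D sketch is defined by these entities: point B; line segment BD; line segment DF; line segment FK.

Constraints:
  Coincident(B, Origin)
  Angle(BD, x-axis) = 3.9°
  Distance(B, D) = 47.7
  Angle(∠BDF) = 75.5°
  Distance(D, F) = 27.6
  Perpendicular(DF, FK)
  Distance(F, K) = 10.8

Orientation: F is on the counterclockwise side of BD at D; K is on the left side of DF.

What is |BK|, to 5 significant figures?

38.690

B is at the origin; BD runs at 3.9° with length 47.7, so D = 47.7·(cos 3.9°, sin 3.9°) = (47.590, 3.2443). ∠BDF = 75.5°, so DF runs at 3.9° + (180° − 75.5°) = 108.40° from the x-axis; with |DF| = 27.6, F = D + 27.6·(cos 108.40°, sin 108.40°) = (38.878, 29.433). DF ⟂ FK; with |FK| = 10.8 on the left of DF, K = F + 10.8·(-0.94888, -0.31565) = (28.630, 26.024). Then |BK| = |K − B| = 38.690.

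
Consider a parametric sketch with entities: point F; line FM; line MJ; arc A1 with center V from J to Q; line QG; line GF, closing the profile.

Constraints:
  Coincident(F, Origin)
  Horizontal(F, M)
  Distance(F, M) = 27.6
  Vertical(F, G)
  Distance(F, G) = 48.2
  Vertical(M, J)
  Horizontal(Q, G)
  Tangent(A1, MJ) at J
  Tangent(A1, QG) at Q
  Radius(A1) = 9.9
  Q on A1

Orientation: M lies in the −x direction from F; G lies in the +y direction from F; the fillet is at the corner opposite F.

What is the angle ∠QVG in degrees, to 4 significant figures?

60.78°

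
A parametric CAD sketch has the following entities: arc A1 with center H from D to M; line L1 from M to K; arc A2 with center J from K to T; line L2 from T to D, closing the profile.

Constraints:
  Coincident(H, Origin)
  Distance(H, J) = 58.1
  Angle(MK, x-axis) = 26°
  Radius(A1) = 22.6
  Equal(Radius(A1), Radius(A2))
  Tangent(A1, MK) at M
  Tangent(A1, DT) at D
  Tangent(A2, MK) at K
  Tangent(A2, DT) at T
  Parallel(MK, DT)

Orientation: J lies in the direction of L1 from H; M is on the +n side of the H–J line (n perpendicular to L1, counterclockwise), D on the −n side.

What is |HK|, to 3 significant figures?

62.3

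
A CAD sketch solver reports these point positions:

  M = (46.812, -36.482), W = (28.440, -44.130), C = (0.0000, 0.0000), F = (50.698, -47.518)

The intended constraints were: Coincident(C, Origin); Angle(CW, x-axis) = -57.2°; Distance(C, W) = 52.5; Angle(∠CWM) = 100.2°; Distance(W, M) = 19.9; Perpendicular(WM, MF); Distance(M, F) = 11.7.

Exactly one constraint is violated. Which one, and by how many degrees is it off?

Perpendicular(WM, MF) — off by 3.20°.

C = (0.00, 0.00) ✓; CW at -57.20° ✓; |CW| = 52.50 ✓; ∠CWM = 100.2° ✓; |WM| = 19.90 ✓; ∠(WM, MF) = 93.20° ✗; |MF| = 11.70 ✓.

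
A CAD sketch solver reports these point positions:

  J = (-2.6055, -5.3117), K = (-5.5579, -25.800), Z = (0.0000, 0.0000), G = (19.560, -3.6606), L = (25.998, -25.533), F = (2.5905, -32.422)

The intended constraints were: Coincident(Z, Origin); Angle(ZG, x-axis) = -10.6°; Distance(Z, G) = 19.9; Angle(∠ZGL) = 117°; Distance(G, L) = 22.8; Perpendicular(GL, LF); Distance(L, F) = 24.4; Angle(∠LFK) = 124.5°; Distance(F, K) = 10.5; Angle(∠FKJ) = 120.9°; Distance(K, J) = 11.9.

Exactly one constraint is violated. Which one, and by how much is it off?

Distance(K, J) = 11.9 — off by 8.80.

Z = (0.00, 0.00) ✓; ZG at -10.60° ✓; |ZG| = 19.90 ✓; ∠ZGL = 117.0° ✓; |GL| = 22.80 ✓; ∠(GL, LF) = 90.00° ✓; |LF| = 24.40 ✓; ∠LFK = 124.5° ✓; |FK| = 10.50 ✓; ∠FKJ = 120.9° ✓; |KJ| = 20.70 ✗.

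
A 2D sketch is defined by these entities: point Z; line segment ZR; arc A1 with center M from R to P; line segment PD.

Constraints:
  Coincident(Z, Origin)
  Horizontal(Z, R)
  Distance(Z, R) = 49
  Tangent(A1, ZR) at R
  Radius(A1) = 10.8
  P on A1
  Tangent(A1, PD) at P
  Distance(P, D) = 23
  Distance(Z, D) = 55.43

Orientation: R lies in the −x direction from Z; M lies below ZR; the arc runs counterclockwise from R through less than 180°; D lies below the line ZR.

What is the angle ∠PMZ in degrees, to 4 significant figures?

152.8°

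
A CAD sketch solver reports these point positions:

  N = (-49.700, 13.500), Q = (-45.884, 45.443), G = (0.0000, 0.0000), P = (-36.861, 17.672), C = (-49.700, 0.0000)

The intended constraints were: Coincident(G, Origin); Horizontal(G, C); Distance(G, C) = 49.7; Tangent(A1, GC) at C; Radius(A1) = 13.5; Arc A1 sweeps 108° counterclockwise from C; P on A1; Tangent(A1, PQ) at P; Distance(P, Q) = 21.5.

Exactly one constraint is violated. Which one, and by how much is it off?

Distance(P, Q) = 21.5 — off by 7.70.

G = (0.00, 0.00) ✓; G.y = 0.00, C.y = 0.00 ✓; |GC| = 49.70 ✓; ∠(NC, CG) = 90.00° ✓; |NC| = 13.50 ✓; bearing(N→P) − bearing(N→C) = 108.0° ✓; |NP| = 13.50 ✓; ∠(NP, PQ) = 90.00° ✓; |PQ| = 29.20 ✗.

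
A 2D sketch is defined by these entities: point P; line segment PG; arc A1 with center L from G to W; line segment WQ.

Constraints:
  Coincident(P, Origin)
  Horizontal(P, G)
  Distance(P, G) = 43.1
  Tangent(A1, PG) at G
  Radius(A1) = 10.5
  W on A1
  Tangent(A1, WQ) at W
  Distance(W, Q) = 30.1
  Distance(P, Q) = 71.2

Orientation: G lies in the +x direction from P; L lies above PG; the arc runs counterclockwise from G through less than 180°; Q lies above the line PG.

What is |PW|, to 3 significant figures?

53.8

Checks: |LW| = 10.50 ✓; ∠(LW, WQ) = 90.00° ✓; |WQ| = 30.10 ✓; |PQ| = 71.20 ✓.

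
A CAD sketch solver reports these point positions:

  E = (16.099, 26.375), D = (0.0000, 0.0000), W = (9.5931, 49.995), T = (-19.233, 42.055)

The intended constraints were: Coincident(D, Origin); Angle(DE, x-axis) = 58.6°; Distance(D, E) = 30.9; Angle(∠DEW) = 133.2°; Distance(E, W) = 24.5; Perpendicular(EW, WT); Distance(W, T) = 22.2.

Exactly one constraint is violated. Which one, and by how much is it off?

Distance(W, T) = 22.2 — off by 7.70.

D = (0.00, 0.00) ✓; DE at 58.60° ✓; |DE| = 30.90 ✓; ∠DEW = 133.2° ✓; |EW| = 24.50 ✓; ∠(EW, WT) = 90.00° ✓; |WT| = 29.90 ✗.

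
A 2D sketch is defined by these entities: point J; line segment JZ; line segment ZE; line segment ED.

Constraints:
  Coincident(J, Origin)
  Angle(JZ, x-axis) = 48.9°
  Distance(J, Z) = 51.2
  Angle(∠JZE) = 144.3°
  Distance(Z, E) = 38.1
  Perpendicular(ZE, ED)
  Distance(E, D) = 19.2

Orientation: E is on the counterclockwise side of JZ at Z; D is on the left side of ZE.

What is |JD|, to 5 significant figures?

80.391

∠JZE = 144.3°, so ZE runs at 48.9° + (180° − 144.3°) = 84.600° from the x-axis; with |ZE| = 38.1, E = Z + 38.1·(cos 84.600°, sin 84.600°) = (37.243, 76.513). ZE ⟂ ED; with |ED| = 19.2 on the left of ZE, D = E + 19.2·(-0.99556, 0.094108) = (18.128, 78.320). Then |JD| = |D − J| = 80.391.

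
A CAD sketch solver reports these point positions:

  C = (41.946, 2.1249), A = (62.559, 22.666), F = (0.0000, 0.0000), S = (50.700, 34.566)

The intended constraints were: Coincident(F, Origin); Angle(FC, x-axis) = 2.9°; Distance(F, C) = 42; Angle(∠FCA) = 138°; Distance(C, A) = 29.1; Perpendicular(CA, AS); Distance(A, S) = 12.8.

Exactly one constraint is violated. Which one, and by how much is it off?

Distance(A, S) = 12.8 — off by 4.00.

F = (0.00, 0.00) ✓; FC at 2.900° ✓; |FC| = 42.00 ✓; ∠FCA = 138.0° ✓; |CA| = 29.10 ✓; ∠(CA, AS) = 90.00° ✓; |AS| = 16.80 ✗.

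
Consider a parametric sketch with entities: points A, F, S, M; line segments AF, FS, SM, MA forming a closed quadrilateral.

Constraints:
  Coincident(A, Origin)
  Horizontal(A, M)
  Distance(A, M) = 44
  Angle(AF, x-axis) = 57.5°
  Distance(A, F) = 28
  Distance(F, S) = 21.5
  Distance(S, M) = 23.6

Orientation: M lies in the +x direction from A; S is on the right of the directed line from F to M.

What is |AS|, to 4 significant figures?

20.77

Checks: |FS| = 21.50 ✓; |SM| = 23.60 ✓.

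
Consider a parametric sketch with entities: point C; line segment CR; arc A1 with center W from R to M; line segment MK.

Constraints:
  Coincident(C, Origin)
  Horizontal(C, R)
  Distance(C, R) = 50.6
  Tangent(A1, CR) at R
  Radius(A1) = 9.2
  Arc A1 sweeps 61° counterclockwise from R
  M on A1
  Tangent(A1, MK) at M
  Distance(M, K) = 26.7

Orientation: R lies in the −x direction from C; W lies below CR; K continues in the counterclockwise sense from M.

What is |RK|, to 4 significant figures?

35.07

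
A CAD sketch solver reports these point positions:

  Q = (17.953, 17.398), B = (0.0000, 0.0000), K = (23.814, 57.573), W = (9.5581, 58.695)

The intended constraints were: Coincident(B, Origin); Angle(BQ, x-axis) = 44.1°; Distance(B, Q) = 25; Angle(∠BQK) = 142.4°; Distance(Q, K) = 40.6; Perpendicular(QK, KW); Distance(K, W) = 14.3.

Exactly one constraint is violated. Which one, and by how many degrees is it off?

Perpendicular(QK, KW) — off by 3.80°.

B = (0.00, 0.00) ✓; BQ at 44.10° ✓; |BQ| = 25.00 ✓; ∠BQK = 142.4° ✓; |QK| = 40.60 ✓; ∠(QK, KW) = 93.80° ✗; |KW| = 14.30 ✓.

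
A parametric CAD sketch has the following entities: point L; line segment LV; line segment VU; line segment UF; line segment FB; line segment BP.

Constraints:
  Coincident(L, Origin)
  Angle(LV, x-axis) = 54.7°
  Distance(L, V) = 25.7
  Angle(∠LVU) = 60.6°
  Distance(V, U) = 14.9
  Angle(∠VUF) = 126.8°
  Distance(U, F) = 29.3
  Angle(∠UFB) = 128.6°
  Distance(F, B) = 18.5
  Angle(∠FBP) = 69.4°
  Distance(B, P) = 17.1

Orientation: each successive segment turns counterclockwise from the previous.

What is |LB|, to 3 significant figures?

24.3

L is at the origin; LV runs at 54.7° with length 25.7, so V = (14.9, 21.0). ∠LVU = 60.6° gives VU at 174° from the x-axis; with |VU| = 14.9, U = (0.0299, 22.5). ∠VUF = 126.8° gives UF at -133° from the x-axis; with |UF| = 29.3, F = (-19.8, 0.973). ∠UFB = 128.6° gives FB at -81.3° from the x-axis; with |FB| = 18.5, B = (-17.0, -17.3). Then |LB| = |B − L| = 24.3.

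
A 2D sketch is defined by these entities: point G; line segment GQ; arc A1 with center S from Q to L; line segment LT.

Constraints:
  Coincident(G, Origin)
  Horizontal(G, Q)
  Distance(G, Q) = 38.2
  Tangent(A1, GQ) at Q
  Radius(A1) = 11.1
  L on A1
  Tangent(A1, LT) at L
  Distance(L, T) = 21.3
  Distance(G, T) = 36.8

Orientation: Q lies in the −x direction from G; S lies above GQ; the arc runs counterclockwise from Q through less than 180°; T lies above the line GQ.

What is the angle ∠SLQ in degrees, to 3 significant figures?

51.8°

G is at the origin; GQ is horizontal with |GQ| = 38.2 and Q on the −x side, so Q = (-38.2, 0.00). Since A1 is tangent to GQ there, SQ ⟂ GQ, so S = Q + (0, 11.1) = (-38.2, 11.1). Since SL ⟂ LT (tangency), |ST| = √(11.1² + 21.3²) = 24.0 regardless of where L sits on A1. So T lies on both circle(G, 36.8) and circle(S, 24.0); the above-GQ intersection is T = (-22.4, 29.2). L is the foot of the tangent from T: L = (-27.4, 8.49).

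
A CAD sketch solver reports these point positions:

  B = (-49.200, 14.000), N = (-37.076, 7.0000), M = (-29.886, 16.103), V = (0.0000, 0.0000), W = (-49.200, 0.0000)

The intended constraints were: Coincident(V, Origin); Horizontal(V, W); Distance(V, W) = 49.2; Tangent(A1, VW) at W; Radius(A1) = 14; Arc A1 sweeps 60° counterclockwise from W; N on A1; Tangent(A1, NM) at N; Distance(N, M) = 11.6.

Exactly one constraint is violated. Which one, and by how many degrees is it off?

Tangent(A1, NM) at N — off by 8.30°.

V = (0.00, 0.00) ✓; V.y = 0.00, W.y = 0.00 ✓; |VW| = 49.20 ✓; ∠(BW, WV) = 90.00° ✓; |BW| = 14.00 ✓; bearing(B→N) − bearing(B→W) = 60.00° ✓; |BN| = 14.00 ✓; ∠(BN, NM) = 98.30° ✗; |NM| = 11.60 ✓.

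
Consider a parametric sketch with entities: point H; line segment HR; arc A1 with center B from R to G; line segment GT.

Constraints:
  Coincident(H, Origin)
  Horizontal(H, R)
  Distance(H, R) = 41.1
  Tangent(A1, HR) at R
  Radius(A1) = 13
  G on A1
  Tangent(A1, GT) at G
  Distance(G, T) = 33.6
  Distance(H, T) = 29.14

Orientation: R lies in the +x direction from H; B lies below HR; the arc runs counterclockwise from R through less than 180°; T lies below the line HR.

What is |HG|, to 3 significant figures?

32.0

Checks: ∠(BR, RH) = 90.00° ✓; |BG| = 13.00 ✓; ∠(BG, GT) = 90.00° ✓; |GT| = 33.60 ✓; |HT| = 29.14 ✓.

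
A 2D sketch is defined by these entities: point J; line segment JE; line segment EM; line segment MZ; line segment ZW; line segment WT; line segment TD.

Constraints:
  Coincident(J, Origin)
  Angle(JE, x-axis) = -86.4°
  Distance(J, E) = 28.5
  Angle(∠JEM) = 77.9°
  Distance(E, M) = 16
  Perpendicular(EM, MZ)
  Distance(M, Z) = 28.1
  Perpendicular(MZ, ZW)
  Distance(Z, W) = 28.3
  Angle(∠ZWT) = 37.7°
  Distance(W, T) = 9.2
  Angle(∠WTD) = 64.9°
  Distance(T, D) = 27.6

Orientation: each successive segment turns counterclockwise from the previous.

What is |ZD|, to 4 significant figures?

26.06

J is at the origin; JE runs at -86.4° with length 28.5, so E = (1.790, -28.44). ∠JEM = 77.9° gives EM at 15.70° from the x-axis; with |EM| = 16.0, M = (17.19, -24.11). EM is perpendicular to MZ, so MZ runs at 105.7°; with |MZ| = 28.1, Z = (9.589, 2.937). MZ is perpendicular to ZW, so ZW runs at -164.3°; with |ZW| = 28.3, W = (-17.66, -4.721). ∠ZWT = 37.7° gives WT at -22.00° from the x-axis; with |WT| = 9.2, T = (-9.125, -8.167). ∠WTD = 64.9° gives TD at 93.10° from the x-axis; with |TD| = 27.6, D = (-10.62, 19.39). Then |ZD| = |D − Z| = 26.06.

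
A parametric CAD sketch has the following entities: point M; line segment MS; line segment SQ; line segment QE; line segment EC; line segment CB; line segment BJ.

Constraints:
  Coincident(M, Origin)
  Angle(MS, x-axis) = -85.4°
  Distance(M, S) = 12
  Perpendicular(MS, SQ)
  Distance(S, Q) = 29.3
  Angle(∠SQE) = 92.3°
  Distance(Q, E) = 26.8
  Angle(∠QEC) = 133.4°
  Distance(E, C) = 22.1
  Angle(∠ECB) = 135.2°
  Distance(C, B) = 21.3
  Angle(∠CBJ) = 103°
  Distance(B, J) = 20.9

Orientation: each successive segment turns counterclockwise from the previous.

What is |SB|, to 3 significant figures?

43.4

∠QEC = 133.4° gives EC at 139° from the x-axis; with |EC| = 22.1, C = (12.4, 31.7). ∠ECB = 135.2° gives CB at -176° from the x-axis; with |CB| = 21.3, B = (-8.82, 30.3). Then |SB| = |B − S| = 43.4.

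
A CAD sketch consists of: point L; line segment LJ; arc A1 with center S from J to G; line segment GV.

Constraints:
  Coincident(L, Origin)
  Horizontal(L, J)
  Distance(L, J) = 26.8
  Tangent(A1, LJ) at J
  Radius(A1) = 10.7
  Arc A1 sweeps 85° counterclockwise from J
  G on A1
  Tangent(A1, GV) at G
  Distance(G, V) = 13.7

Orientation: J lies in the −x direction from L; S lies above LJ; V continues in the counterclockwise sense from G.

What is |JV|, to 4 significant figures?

26.24

L is at the origin; L and J share the same y with |LJ| = 26.8 and J on the −x side, so J = (-26.80, 0.000). Since A1 is tangent to LJ there, SJ ⟂ LJ, so S = J + (0, 10.7) = (-26.80, 10.70). On A1, J sits at bearing -90° from S; an 85° counterclockwise sweep puts G at bearing -5°, so G = S + 10.7·(cos -5°, sin -5°) = (-16.14, 9.767). The tangent condition forces SG to be normal to GV, so GV runs along (−sin -5°, cos -5°); with |GV| = 13.7, V = (-14.95, 23.42). Then |JV| = |V − J| = 26.24.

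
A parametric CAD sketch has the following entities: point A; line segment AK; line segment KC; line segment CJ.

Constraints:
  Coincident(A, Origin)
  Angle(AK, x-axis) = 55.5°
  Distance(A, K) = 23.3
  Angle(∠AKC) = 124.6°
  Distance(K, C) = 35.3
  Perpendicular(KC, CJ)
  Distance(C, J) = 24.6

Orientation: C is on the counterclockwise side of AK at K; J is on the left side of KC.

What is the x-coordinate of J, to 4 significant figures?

-22.38

A is at the origin; AK runs at 55.5° with length 23.3, so K = 23.3·(cos 55.5°, sin 55.5°) = (13.20, 19.20). ∠AKC = 124.6°, so KC runs at 55.5° + (180° − 124.6°) = 110.9° from the x-axis; with |KC| = 35.3, C = K + 35.3·(cos 110.9°, sin 110.9°) = (0.6044, 52.18). KC ⟂ CJ; with |CJ| = 24.6 on the left of KC, J = C + 24.6·(-0.9342, -0.3567) = (-22.38, 43.40). So J.x = -22.38.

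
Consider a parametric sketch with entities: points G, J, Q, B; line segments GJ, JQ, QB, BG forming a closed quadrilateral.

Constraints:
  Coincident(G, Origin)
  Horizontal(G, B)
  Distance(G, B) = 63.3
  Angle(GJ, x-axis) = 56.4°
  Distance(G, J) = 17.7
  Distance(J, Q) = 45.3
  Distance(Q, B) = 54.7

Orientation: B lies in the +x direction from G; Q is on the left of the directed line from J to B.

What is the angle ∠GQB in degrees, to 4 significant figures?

64.69°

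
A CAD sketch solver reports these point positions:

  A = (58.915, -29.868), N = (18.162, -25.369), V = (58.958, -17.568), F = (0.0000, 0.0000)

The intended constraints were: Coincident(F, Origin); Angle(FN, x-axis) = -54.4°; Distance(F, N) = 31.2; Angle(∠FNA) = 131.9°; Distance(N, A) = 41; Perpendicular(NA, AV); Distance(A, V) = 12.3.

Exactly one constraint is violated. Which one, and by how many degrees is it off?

Perpendicular(NA, AV) — off by 6.10°.

F = (0.00, 0.00) ✓; FN at -54.40° ✓; |FN| = 31.20 ✓; ∠FNA = 131.9° ✓; |NA| = 41.00 ✓; ∠(NA, AV) = 96.10° ✗; |AV| = 12.30 ✓.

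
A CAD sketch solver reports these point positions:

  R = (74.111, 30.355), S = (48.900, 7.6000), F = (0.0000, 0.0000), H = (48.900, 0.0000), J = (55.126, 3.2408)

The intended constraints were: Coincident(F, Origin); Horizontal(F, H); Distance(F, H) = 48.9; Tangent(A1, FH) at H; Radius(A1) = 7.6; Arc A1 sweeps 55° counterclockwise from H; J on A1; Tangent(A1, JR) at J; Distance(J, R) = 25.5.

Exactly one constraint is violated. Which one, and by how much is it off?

Distance(J, R) = 25.5 — off by 7.60.

F = (0.00, 0.00) ✓; F.y = 0.00, H.y = 0.00 ✓; |FH| = 48.90 ✓; ∠(SH, HF) = 90.00° ✓; |SH| = 7.600 ✓; bearing(S→J) − bearing(S→H) = 55.00° ✓; |SJ| = 7.600 ✓; ∠(SJ, JR) = 90.00° ✓; |JR| = 33.10 ✗.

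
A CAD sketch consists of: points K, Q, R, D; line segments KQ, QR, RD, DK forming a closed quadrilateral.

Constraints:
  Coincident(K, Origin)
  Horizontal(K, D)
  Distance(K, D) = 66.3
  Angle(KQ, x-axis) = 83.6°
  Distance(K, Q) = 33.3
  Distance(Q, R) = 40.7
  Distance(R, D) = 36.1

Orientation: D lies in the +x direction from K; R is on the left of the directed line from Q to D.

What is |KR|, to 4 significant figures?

52.56

K is at the origin; KD is horizontal with |KD| = 66.3 and D in +x, so D = (66.3, 0). KQ runs at 83.6° with |KQ| = 33.3, so Q = (3.712, 33.09). R is determined by |QR| = 40.7 and |RD| = 36.1 together: it lies at the intersection of circle(Q, 40.7) and circle(D, 36.1). With |QD| = 70.80, the foot of the radical line on QD is 37.89 from Q and the perpendicular offset is √(40.7² − 37.89²) = 14.85. Taking the left-of-QD solution: R = (44.15, 28.51).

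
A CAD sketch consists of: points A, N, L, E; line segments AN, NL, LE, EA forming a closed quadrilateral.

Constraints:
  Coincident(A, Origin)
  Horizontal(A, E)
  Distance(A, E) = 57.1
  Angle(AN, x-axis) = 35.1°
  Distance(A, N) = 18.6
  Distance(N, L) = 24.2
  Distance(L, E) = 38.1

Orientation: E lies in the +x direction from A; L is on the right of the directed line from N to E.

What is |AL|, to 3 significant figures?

24.7

Checks: |NL| = 24.20 ✓; |LE| = 38.10 ✓.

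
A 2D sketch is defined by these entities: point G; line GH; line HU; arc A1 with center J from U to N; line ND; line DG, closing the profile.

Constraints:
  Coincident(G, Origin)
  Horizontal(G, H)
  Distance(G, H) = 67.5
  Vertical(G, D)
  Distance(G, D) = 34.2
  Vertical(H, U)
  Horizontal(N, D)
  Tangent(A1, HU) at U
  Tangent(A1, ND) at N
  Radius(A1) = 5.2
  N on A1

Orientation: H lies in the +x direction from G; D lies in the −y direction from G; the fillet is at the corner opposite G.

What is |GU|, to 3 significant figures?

73.5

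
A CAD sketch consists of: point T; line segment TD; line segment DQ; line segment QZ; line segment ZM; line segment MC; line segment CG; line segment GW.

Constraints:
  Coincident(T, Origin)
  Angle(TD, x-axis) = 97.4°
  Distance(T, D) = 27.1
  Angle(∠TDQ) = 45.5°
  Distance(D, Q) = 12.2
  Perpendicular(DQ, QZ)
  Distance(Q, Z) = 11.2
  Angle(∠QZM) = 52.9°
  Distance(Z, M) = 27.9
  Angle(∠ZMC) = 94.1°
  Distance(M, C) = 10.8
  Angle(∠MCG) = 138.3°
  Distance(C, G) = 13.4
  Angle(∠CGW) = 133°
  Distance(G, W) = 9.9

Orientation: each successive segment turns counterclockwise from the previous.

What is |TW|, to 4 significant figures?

32.40

T is at the origin; TD runs at 97.4° with length 27.1, so D = (-3.490, 26.87). ∠TDQ = 45.5° gives DQ at -128.1° from the x-axis; with |DQ| = 12.2, Q = (-11.02, 17.27). The perpendicularity gives QZ at right angles to DQ, so QZ runs at -38.10°; with |QZ| = 11.2, Z = (-2.205, 10.36). ∠QZM = 52.9° gives ZM at 89.00° from the x-axis; with |ZM| = 27.9, M = (-1.718, 38.26). ∠ZMC = 94.1° gives MC at 174.9° from the x-axis; with |MC| = 10.8, C = (-12.47, 39.22). ∠MCG = 138.3° gives CG at -143.4° from the x-axis; with |CG| = 13.4, G = (-23.23, 31.23). ∠CGW = 133.0° gives GW at -96.40° from the x-axis; with |GW| = 9.9, W = (-24.34, 21.39). Then |TW| = |W − T| = 32.40.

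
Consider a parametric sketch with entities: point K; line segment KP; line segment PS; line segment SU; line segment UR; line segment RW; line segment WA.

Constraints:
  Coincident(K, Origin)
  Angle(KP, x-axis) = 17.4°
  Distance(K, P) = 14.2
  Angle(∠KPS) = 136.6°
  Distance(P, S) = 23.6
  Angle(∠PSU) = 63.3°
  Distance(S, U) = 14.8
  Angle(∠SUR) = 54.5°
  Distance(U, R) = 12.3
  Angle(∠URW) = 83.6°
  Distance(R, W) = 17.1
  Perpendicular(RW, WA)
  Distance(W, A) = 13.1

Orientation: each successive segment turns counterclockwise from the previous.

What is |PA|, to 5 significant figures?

32.976

∠URW = 83.6° gives RW at 39.400° from the x-axis; with |RW| = 17.1, W = (30.191, 26.031). The perpendicularity gives WA at right angles to RW, so WA runs at 129.40°; with |WA| = 13.1, A = (21.876, 36.154). Then |PA| = |A − P| = 32.976.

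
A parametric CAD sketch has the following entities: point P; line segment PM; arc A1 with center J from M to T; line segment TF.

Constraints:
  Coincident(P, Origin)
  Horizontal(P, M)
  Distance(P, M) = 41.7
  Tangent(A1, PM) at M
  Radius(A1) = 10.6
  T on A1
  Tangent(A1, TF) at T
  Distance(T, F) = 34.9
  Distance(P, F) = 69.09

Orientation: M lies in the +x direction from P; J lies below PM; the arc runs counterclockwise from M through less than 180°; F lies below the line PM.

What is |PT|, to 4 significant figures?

36.69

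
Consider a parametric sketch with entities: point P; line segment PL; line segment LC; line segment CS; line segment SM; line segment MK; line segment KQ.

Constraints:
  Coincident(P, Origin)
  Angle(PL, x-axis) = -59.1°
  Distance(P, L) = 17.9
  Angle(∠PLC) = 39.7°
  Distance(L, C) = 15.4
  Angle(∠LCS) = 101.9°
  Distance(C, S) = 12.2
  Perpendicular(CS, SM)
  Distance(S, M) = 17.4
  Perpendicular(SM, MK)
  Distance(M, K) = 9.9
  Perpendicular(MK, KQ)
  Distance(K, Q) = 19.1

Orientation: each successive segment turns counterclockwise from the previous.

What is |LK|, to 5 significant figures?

5.9510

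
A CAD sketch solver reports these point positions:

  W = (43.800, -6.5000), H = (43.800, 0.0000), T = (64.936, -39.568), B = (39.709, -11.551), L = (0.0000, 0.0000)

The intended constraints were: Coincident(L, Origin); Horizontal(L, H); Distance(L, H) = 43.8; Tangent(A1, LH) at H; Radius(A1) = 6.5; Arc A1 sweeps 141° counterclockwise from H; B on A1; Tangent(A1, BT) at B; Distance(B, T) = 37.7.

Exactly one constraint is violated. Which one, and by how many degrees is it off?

Tangent(A1, BT) at B — off by 8.99°.

L = (0.00, 0.00) ✓; L.y = 0.00, H.y = 0.00 ✓; |LH| = 43.80 ✓; ∠(WH, HL) = 90.00° ✓; |WH| = 6.500 ✓; bearing(W→B) − bearing(W→H) = 141.0° ✓; |WB| = 6.500 ✓; ∠(WB, BT) = 98.99° ✗; |BT| = 37.70 ✓.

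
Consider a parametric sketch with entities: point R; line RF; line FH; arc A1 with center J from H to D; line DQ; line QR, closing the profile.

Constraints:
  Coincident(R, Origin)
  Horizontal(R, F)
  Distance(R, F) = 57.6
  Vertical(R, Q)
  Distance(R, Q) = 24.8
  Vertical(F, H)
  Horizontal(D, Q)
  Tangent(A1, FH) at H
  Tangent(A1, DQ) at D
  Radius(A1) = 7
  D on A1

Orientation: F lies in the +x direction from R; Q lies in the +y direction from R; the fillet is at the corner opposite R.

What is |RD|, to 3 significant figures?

56.4

The virtual corner opposite R is at (57.6, 24.8). Tangency of A1 to FH means the radius JH is perpendicular to FH and tangency of A1 to DQ means the radius JD is perpendicular to DQ, with radius 7.0, so the center J sits 7.0 in from both sides at J = (50.6, 17.8). That places the tangent points at H = (57.6, 17.8) on FH and D = (50.6, 24.8) on DQ. Then |RD| = |D − R| = 56.4.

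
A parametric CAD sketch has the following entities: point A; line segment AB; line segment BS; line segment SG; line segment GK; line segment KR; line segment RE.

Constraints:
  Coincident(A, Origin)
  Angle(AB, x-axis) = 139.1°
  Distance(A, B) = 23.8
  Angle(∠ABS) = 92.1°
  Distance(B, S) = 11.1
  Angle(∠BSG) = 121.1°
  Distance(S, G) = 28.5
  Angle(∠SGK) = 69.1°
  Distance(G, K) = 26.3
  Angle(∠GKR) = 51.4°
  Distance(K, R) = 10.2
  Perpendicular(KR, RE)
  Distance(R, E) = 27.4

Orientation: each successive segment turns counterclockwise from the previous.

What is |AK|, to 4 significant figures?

5.339

A is at the origin; AB runs at 139.1° with length 23.8, so B = (-17.99, 15.58). ∠ABS = 92.1° gives BS at -133.0° from the x-axis; with |BS| = 11.1, S = (-25.56, 7.465). ∠BSG = 121.1° gives SG at -74.10° from the x-axis; with |SG| = 28.5, G = (-17.75, -19.94). ∠SGK = 69.1° gives GK at 36.80° from the x-axis; with |GK| = 26.3, K = (3.308, -4.191). Then |AK| = |K − A| = 5.339.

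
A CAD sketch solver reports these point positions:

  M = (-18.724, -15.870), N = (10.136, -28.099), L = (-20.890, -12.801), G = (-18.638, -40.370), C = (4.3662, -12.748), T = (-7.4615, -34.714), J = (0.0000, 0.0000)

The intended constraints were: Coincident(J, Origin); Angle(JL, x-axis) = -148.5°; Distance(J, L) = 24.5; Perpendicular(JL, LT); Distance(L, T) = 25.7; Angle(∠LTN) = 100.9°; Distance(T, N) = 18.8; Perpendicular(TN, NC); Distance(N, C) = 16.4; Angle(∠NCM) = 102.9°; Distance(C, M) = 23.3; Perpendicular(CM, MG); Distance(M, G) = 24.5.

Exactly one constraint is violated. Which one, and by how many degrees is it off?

Perpendicular(CM, MG) — off by 7.50°.

J = (0.00, 0.00) ✓; JL at -148.5° ✓; |JL| = 24.50 ✓; ∠(JL, LT) = 90.00° ✓; |LT| = 25.70 ✓; ∠LTN = 100.9° ✓; |TN| = 18.80 ✓; ∠(TN, NC) = 90.00° ✓; |NC| = 16.40 ✓; ∠NCM = 102.9° ✓; |CM| = 23.30 ✓; ∠(CM, MG) = 82.50° ✗; |MG| = 24.50 ✓.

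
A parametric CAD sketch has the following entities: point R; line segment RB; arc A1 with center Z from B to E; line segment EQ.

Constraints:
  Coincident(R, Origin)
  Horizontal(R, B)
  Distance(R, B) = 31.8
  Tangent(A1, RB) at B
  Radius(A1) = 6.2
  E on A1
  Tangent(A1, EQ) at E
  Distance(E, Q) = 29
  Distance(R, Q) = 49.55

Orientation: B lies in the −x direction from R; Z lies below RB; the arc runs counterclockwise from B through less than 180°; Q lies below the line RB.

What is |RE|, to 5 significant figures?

38.587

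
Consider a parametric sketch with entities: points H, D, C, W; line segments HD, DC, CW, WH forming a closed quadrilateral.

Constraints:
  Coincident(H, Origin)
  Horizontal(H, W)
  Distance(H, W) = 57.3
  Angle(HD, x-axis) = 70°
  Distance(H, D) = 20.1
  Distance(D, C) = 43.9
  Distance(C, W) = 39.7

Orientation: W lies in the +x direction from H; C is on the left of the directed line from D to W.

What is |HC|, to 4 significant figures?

60.01

Checks: H = (0.00, 0.00) ✓; |DC| = 43.90 ✓; |CW| = 39.70 ✓.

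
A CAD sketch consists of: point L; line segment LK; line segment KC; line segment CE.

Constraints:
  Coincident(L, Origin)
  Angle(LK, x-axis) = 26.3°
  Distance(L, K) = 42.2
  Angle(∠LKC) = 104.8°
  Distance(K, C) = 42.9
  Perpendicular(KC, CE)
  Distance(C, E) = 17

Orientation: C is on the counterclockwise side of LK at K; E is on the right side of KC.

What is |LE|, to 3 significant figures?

78.9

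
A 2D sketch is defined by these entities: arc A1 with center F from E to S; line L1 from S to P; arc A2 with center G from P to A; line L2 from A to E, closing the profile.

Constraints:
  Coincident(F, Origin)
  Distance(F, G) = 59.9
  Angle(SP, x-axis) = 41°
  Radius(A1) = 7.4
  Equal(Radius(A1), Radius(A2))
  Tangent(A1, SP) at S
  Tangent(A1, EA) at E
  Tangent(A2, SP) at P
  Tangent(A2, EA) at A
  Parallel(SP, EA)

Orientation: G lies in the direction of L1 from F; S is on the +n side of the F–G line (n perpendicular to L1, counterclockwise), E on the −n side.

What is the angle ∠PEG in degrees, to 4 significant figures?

6.836°

The slot axis is L1's direction at 41.0°, so u = (cos 41.0°, sin 41.0°) = (0.7547, 0.6561) and n = (−sin 41.0°, cos 41.0°) = (-0.6561, 0.7547). F is at the origin and G lies 59.9 along u from F, so G = 59.9·u = (45.21, 39.30). Tangency of A1 to both parallel lines with radius 7.4 puts S and E at F ± 7.4·n: S = (-4.855, 5.585), E = (4.855, -5.585). Equal radii place P and A the same way about G: P = G + 7.4·n = (40.35, 44.88), A = G − 7.4·n = (50.06, 33.71). Then cos ∠PEG = EP·EG / (|EP||EG|), giving 6.836°.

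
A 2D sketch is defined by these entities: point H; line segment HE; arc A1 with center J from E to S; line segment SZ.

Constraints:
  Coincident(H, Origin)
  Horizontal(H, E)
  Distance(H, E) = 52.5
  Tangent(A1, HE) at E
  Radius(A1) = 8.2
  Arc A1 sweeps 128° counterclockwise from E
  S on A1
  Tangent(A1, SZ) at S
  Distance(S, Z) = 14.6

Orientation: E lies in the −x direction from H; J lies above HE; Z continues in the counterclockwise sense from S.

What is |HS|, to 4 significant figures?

47.91

Tangency of A1 to HE means the radius JE is perpendicular to HE, so J = E + (0, 8.2) = (-52.50, 8.200). On A1, E sits at bearing -90° from J; a 128° counterclockwise sweep puts S at bearing 38°, so S = J + 8.2·(cos 38°, sin 38°) = (-46.04, 13.25). Then |HS| = |S − H| = 47.91.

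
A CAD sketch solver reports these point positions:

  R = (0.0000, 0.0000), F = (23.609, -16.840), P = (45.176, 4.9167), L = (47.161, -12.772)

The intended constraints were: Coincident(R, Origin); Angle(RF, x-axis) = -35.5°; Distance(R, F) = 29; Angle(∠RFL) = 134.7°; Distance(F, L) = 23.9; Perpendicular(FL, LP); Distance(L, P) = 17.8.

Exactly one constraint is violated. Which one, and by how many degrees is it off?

Perpendicular(FL, LP) — off by 3.40°.

R = (0.00, 0.00) ✓; RF at -35.50° ✓; |RF| = 29.00 ✓; ∠RFL = 134.7° ✓; |FL| = 23.90 ✓; ∠(FL, LP) = 86.60° ✗; |LP| = 17.80 ✓.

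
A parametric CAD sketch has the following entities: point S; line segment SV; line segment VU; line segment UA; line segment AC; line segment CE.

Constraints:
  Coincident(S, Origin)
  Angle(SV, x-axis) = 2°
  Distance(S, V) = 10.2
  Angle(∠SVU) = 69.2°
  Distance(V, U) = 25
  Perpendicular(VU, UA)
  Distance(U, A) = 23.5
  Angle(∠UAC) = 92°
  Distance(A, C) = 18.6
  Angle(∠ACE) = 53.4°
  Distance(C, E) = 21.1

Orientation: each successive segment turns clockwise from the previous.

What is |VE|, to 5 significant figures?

19.603

S is at the origin; SV runs at 2.0° with length 10.2, so V = (10.194, 0.35597). ∠SVU = 69.2° gives VU at -108.80° from the x-axis; with |VU| = 25.0, U = (2.1371, -23.310). VU ⟂ UA, so UA runs at 161.20°; with |UA| = 23.5, A = (-20.109, -15.737). ∠UAC = 92.0° gives AC at 73.200° from the x-axis; with |AC| = 18.6, C = (-14.733, 2.0691). ∠ACE = 53.4° gives CE at -53.400° from the x-axis; with |CE| = 21.1, E = (-2.1528, -14.870). Then |VE| = |E − V| = 19.603.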